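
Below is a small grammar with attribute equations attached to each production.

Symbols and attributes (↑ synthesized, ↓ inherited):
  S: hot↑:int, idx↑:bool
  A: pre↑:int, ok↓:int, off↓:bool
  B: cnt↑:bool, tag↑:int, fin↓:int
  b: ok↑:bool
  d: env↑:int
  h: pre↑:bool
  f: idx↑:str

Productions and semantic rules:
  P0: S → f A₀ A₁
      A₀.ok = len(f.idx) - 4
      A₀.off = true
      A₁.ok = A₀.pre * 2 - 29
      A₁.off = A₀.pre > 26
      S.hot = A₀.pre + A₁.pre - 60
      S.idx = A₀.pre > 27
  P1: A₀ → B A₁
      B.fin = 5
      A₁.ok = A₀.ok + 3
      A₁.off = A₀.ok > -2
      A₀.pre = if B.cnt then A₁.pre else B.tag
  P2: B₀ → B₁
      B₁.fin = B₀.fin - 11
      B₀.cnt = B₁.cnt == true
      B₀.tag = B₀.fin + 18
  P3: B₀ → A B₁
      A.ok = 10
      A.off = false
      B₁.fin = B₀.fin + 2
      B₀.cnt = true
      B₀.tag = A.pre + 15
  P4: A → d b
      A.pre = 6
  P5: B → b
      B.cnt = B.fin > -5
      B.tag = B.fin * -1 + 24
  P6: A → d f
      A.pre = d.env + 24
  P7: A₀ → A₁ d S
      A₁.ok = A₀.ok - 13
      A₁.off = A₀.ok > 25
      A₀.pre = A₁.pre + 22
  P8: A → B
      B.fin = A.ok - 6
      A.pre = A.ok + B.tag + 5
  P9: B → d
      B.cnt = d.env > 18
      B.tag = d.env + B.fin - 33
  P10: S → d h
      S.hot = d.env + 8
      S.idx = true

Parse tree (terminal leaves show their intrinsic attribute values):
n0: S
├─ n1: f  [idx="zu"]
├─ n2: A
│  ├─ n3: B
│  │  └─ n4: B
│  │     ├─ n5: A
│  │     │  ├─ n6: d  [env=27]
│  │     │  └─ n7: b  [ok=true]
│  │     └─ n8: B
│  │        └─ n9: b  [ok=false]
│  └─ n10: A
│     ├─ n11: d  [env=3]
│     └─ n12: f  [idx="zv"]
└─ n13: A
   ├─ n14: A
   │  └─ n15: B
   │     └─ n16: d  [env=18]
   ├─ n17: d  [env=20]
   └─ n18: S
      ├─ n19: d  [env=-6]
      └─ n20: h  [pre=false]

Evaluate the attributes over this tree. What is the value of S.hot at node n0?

1. n1.idx = "zu"  [terminal]
2. n2.ok = -2  [len(f.idx) - 4]
3. n2.off = true  [true]
4. n3.fin = 5  [5]
5. n4.fin = -6  [B₀.fin - 11]
6. n5.ok = 10  [10]
7. n5.off = false  [false]
8. n6.env = 27  [terminal]
9. n7.ok = true  [terminal]
10. n5.pre = 6  [6]
11. n8.fin = -4  [B₀.fin + 2]
12. n9.ok = false  [terminal]
13. n8.cnt = true  [B.fin > -5]
14. n8.tag = 28  [B.fin * -1 + 24]
15. n4.cnt = true  [true]
16. n4.tag = 21  [A.pre + 15]
17. n3.cnt = true  [B₁.cnt == true]
18. n3.tag = 23  [B₀.fin + 18]
19. n10.ok = 1  [A₀.ok + 3]
20. n10.off = false  [A₀.ok > -2]
21. n11.env = 3  [terminal]
22. n12.idx = "zv"  [terminal]
23. n10.pre = 27  [d.env + 24]
24. n2.pre = 27  [if B.cnt then A₁.pre else B.tag]
25. n13.ok = 25  [A₀.pre * 2 - 29]
26. n13.off = true  [A₀.pre > 26]
27. n14.ok = 12  [A₀.ok - 13]
28. n14.off = false  [A₀.ok > 25]
29. n15.fin = 6  [A.ok - 6]
30. n16.env = 18  [terminal]
31. n15.cnt = false  [d.env > 18]
32. n15.tag = -9  [d.env + B.fin - 33]
33. n14.pre = 8  [A.ok + B.tag + 5]
34. n17.env = 20  [terminal]
35. n19.env = -6  [terminal]
36. n20.pre = false  [terminal]
37. n18.hot = 2  [d.env + 8]
38. n18.idx = true  [true]
39. n13.pre = 30  [A₁.pre + 22]
40. n0.hot = -3  [A₀.pre + A₁.pre - 60]
41. n0.idx = false  [A₀.pre > 27]

-3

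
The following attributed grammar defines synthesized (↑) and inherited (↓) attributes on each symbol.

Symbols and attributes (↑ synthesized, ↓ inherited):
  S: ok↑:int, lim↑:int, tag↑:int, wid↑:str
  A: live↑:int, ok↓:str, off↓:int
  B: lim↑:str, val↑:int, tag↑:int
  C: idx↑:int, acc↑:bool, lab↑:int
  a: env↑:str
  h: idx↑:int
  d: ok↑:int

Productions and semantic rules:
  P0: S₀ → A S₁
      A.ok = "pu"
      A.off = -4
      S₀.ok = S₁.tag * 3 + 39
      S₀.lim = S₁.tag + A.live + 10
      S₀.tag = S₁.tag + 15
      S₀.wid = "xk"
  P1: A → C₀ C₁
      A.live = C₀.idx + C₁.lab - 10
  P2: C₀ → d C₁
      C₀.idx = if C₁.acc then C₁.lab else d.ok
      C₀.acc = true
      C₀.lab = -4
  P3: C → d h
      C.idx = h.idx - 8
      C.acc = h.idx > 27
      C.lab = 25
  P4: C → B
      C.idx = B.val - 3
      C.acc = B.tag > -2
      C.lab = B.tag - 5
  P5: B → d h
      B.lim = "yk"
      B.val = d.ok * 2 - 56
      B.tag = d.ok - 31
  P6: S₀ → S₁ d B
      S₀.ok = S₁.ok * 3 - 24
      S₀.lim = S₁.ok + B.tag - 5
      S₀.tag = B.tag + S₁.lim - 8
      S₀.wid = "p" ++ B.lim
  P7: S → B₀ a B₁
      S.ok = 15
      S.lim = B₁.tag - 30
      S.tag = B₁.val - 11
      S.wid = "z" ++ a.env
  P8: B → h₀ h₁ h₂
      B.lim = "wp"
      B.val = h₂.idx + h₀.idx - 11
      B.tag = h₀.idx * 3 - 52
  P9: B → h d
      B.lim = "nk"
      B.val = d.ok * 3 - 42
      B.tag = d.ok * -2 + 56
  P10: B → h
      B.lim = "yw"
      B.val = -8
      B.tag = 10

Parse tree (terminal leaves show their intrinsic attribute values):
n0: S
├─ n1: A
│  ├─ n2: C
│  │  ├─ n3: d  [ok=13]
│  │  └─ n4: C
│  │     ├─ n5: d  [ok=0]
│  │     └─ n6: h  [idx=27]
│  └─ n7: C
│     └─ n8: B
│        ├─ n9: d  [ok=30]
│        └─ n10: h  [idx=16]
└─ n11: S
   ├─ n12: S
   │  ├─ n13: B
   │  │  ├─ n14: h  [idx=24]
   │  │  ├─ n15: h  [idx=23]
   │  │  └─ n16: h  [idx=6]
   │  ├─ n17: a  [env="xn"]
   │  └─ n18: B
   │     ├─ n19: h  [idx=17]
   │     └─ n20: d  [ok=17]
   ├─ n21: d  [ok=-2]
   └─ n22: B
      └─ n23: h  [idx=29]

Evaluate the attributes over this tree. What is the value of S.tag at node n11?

1. n1.ok = "pu"  ["pu"]
2. n1.off = -4  [-4]
3. n3.ok = 13  [terminal]
4. n5.ok = 0  [terminal]
5. n6.idx = 27  [terminal]
6. n4.idx = 19  [h.idx - 8]
7. n4.acc = false  [h.idx > 27]
8. n4.lab = 25  [25]
9. n2.idx = 13  [if C₁.acc then C₁.lab else d.ok]
10. n2.acc = true  [true]
11. n2.lab = -4  [-4]
12. n9.ok = 30  [terminal]
13. n10.idx = 16  [terminal]
14. n8.lim = "yk"  ["yk"]
15. n8.val = 4  [d.ok * 2 - 56]
16. n8.tag = -1  [d.ok - 31]
17. n7.idx = 1  [B.val - 3]
18. n7.acc = true  [B.tag > -2]
19. n7.lab = -6  [B.tag - 5]
20. n1.live = -3  [C₀.idx + C₁.lab - 10]
21. n14.idx = 24  [terminal]
22. n15.idx = 23  [terminal]
23. n16.idx = 6  [terminal]
24. n13.lim = "wp"  ["wp"]
25. n13.val = 19  [h₂.idx + h₀.idx - 11]
26. n13.tag = 20  [h₀.idx * 3 - 52]
27. n17.env = "xn"  [terminal]
28. n19.idx = 17  [terminal]
29. n20.ok = 17  [terminal]
30. n18.lim = "nk"  ["nk"]
31. n18.val = 9  [d.ok * 3 - 42]
32. n18.tag = 22  [d.ok * -2 + 56]
33. n12.ok = 15  [15]
34. n12.lim = -8  [B₁.tag - 30]
35. n12.tag = -2  [B₁.val - 11]
36. n12.wid = "zxn"  ["z" ++ a.env]
37. n21.ok = -2  [terminal]
38. n23.idx = 29  [terminal]
39. n22.lim = "yw"  ["yw"]
40. n22.val = -8  [-8]
41. n22.tag = 10  [10]
42. n11.ok = 21  [S₁.ok * 3 - 24]
43. n11.lim = 20  [S₁.ok + B.tag - 5]
44. n11.tag = -6  [B.tag + S₁.lim - 8]
45. n11.wid = "pyw"  ["p" ++ B.lim]
46. n0.ok = 21  [S₁.tag * 3 + 39]
47. n0.lim = 1  [S₁.tag + A.live + 10]
48. n0.tag = 9  [S₁.tag + 15]
49. n0.wid = "xk"  ["xk"]

-6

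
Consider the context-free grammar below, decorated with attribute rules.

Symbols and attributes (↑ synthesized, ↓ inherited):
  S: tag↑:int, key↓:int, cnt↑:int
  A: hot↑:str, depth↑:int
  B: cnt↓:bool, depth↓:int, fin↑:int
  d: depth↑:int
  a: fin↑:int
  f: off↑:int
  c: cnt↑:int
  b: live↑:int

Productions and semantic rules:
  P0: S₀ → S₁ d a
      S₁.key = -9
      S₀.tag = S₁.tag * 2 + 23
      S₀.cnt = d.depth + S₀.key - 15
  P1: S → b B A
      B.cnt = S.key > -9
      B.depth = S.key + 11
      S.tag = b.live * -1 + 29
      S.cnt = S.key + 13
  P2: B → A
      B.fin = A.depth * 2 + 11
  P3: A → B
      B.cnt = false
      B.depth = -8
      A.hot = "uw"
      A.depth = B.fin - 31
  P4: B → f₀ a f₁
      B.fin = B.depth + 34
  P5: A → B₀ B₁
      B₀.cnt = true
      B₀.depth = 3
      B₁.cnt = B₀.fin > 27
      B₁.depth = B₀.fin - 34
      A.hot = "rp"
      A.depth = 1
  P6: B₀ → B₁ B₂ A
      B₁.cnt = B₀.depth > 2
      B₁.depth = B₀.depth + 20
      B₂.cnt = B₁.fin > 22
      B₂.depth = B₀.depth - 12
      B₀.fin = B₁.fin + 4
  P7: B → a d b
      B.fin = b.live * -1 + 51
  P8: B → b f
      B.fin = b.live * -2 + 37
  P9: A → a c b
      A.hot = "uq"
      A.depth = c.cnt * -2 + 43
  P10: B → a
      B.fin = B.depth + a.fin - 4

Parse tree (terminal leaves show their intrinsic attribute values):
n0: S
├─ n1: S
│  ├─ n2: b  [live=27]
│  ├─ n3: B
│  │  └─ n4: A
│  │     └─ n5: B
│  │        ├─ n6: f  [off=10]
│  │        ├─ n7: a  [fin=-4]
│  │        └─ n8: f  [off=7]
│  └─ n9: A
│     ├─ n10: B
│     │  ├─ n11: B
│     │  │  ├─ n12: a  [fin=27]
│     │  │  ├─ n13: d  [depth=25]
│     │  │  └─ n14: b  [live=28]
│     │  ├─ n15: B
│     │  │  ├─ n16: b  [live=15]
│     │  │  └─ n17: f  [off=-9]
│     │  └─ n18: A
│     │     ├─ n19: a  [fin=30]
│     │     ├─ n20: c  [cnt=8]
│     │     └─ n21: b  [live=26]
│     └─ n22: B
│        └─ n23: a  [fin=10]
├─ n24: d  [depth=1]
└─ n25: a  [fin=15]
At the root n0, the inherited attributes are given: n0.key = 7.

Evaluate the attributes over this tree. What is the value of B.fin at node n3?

1

1. n0.key = 7  [given at root]
2. n1.key = -9  [-9]
3. n2.live = 27  [terminal]
4. n3.cnt = false  [S.key > -9]
5. n3.depth = 2  [S.key + 11]
6. n5.cnt = false  [false]
7. n5.depth = -8  [-8]
8. n6.off = 10  [terminal]
9. n7.fin = -4  [terminal]
10. n8.off = 7  [terminal]
11. n5.fin = 26  [B.depth + 34]
12. n4.hot = "uw"  ["uw"]
13. n4.depth = -5  [B.fin - 31]
14. n3.fin = 1  [A.depth * 2 + 11]
15. n10.cnt = true  [true]
16. n10.depth = 3  [3]
17. n11.cnt = true  [B₀.depth > 2]
18. n11.depth = 23  [B₀.depth + 20]
19. n12.fin = 27  [terminal]
20. n13.depth = 25  [terminal]
21. n14.live = 28  [terminal]
22. n11.fin = 23  [b.live * -1 + 51]
23. n15.cnt = true  [B₁.fin > 22]
24. n15.depth = -9  [B₀.depth - 12]
25. n16.live = 15  [terminal]
26. n17.off = -9  [terminal]
27. n15.fin = 7  [b.live * -2 + 37]
28. n19.fin = 30  [terminal]
29. n20.cnt = 8  [terminal]
30. n21.live = 26  [terminal]
31. n18.hot = "uq"  ["uq"]
32. n18.depth = 27  [c.cnt * -2 + 43]
33. n10.fin = 27  [B₁.fin + 4]
34. n22.cnt = false  [B₀.fin > 27]
35. n22.depth = -7  [B₀.fin - 34]
36. n23.fin = 10  [terminal]
37. n22.fin = -1  [B.depth + a.fin - 4]
38. n9.hot = "rp"  ["rp"]
39. n9.depth = 1  [1]
40. n1.tag = 2  [b.live * -1 + 29]
41. n1.cnt = 4  [S.key + 13]
42. n24.depth = 1  [terminal]
43. n25.fin = 15  [terminal]
44. n0.tag = 27  [S₁.tag * 2 + 23]
45. n0.cnt = -7  [d.depth + S₀.key - 15]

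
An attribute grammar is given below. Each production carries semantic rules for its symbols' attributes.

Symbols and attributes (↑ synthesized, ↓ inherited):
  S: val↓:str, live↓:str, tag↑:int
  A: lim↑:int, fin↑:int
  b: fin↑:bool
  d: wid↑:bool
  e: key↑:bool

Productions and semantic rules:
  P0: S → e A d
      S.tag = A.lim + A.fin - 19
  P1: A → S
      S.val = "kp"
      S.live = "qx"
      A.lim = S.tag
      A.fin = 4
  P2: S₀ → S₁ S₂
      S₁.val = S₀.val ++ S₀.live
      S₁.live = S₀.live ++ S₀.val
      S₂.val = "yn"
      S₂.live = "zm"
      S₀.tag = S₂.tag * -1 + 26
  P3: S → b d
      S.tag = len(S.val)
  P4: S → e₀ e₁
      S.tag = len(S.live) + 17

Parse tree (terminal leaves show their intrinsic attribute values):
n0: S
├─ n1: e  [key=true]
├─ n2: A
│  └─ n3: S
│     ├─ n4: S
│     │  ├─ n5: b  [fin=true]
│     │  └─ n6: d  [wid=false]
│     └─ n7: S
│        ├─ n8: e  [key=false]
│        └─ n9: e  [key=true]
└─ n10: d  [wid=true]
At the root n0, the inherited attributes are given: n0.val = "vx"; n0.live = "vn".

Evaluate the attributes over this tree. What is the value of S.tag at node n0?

1. n0.val = "vx"  [given at root]
2. n0.live = "vn"  [given at root]
3. n1.key = true  [terminal]
4. n3.val = "kp"  ["kp"]
5. n3.live = "qx"  ["qx"]
6. n4.val = "kpqx"  [S₀.val ++ S₀.live]
7. n4.live = "qxkp"  [S₀.live ++ S₀.val]
8. n5.fin = true  [terminal]
9. n6.wid = false  [terminal]
10. n4.tag = 4  [len(S.val)]
11. n7.val = "yn"  ["yn"]
12. n7.live = "zm"  ["zm"]
13. n8.key = false  [terminal]
14. n9.key = true  [terminal]
15. n7.tag = 19  [len(S.live) + 17]
16. n3.tag = 7  [S₂.tag * -1 + 26]
17. n2.lim = 7  [S.tag]
18. n2.fin = 4  [4]
19. n10.wid = true  [terminal]
20. n0.tag = -8  [A.lim + A.fin - 19]

-8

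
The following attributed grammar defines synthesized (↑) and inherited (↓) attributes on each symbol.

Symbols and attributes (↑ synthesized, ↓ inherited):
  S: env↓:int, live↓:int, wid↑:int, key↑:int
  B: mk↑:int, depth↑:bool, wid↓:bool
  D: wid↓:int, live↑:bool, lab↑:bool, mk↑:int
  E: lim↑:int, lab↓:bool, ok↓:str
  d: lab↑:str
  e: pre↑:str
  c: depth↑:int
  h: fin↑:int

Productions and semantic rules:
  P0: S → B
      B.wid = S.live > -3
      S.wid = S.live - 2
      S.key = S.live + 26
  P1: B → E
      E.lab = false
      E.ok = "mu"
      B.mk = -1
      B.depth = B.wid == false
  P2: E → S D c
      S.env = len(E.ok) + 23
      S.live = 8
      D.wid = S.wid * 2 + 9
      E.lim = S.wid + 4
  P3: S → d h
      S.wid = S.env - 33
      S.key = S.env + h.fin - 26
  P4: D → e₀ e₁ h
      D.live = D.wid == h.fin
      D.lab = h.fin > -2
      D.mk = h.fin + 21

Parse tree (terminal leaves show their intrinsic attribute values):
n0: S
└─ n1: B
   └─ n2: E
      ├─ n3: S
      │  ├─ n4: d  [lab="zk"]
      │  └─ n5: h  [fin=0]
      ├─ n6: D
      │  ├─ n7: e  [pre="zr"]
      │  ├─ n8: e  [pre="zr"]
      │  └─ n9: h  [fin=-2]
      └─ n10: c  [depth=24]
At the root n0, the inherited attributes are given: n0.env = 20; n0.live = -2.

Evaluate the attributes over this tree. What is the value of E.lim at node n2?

-4

1. n0.env = 20  [given at root]
2. n0.live = -2  [given at root]
3. n1.wid = true  [S.live > -3]
4. n2.lab = false  [false]
5. n2.ok = "mu"  ["mu"]
6. n3.env = 25  [len(E.ok) + 23]
7. n3.live = 8  [8]
8. n4.lab = "zk"  [terminal]
9. n5.fin = 0  [terminal]
10. n3.wid = -8  [S.env - 33]
11. n3.key = -1  [S.env + h.fin - 26]
12. n6.wid = -7  [S.wid * 2 + 9]
13. n7.pre = "zr"  [terminal]
14. n8.pre = "zr"  [terminal]
15. n9.fin = -2  [terminal]
16. n6.live = false  [D.wid == h.fin]
17. n6.lab = false  [h.fin > -2]
18. n6.mk = 19  [h.fin + 21]
19. n10.depth = 24  [terminal]
20. n2.lim = -4  [S.wid + 4]
21. n1.mk = -1  [-1]
22. n1.depth = false  [B.wid == false]
23. n0.wid = -4  [S.live - 2]
24. n0.key = 24  [S.live + 26]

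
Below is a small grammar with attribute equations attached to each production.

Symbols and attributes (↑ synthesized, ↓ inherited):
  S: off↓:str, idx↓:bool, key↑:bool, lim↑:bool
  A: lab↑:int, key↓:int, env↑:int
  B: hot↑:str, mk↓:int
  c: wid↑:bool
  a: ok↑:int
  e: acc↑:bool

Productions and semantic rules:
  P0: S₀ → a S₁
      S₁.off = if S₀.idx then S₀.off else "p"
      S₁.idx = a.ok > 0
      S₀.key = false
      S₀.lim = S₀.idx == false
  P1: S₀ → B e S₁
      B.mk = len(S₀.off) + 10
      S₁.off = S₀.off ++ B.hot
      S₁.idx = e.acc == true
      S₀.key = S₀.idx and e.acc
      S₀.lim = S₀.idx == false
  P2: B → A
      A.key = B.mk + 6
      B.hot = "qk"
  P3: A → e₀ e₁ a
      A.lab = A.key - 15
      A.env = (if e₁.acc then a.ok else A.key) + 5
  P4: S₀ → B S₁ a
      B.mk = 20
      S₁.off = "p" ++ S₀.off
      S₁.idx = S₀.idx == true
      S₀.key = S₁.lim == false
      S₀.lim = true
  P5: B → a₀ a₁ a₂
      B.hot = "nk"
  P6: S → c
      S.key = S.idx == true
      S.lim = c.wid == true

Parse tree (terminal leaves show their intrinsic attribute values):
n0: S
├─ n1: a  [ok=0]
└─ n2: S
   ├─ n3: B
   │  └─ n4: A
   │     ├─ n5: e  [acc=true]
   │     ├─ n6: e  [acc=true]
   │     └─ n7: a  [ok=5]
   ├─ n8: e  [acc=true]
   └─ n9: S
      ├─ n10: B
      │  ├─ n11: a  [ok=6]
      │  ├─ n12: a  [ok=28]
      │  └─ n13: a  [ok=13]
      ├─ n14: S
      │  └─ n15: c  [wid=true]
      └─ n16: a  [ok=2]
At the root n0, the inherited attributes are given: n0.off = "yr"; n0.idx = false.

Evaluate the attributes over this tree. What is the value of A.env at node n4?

10

1. n0.off = "yr"  [given at root]
2. n0.idx = false  [given at root]
3. n1.ok = 0  [terminal]
4. n2.off = "p"  [if S₀.idx then S₀.off else "p"]
5. n2.idx = false  [a.ok > 0]
6. n3.mk = 11  [len(S₀.off) + 10]
7. n4.key = 17  [B.mk + 6]
8. n5.acc = true  [terminal]
9. n6.acc = true  [terminal]
10. n7.ok = 5  [terminal]
11. n4.lab = 2  [A.key - 15]
12. n4.env = 10  [(if e₁.acc then a.ok else A.key) + 5]
13. n3.hot = "qk"  ["qk"]
14. n8.acc = true  [terminal]
15. n9.off = "pqk"  [S₀.off ++ B.hot]
16. n9.idx = true  [e.acc == true]
17. n10.mk = 20  [20]
18. n11.ok = 6  [terminal]
19. n12.ok = 28  [terminal]
20. n13.ok = 13  [terminal]
21. n10.hot = "nk"  ["nk"]
22. n14.off = "ppqk"  ["p" ++ S₀.off]
23. n14.idx = true  [S₀.idx == true]
24. n15.wid = true  [terminal]
25. n14.key = true  [S.idx == true]
26. n14.lim = true  [c.wid == true]
27. n16.ok = 2  [terminal]
28. n9.key = false  [S₁.lim == false]
29. n9.lim = true  [true]
30. n2.key = false  [S₀.idx and e.acc]
31. n2.lim = true  [S₀.idx == false]
32. n0.key = false  [false]
33. n0.lim = true  [S₀.idx == false]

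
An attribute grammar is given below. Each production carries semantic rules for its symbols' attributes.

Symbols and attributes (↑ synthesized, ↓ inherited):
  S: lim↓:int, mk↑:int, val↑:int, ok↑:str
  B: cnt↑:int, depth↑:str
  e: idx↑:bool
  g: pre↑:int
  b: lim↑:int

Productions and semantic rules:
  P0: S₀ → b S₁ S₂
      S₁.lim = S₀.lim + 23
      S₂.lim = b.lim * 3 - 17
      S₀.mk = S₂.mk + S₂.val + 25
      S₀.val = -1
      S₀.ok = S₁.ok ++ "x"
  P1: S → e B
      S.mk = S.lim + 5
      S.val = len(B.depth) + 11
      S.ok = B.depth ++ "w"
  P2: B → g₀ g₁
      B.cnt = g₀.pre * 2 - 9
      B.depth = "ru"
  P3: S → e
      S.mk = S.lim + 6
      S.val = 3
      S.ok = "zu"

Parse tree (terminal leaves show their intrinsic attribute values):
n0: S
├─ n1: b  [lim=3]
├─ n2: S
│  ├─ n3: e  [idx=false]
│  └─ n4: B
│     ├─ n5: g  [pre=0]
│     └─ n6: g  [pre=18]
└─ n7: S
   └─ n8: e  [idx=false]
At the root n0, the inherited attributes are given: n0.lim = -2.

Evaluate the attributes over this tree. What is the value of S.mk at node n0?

1. n0.lim = -2  [given at root]
2. n1.lim = 3  [terminal]
3. n2.lim = 21  [S₀.lim + 23]
4. n3.idx = false  [terminal]
5. n5.pre = 0  [terminal]
6. n6.pre = 18  [terminal]
7. n4.cnt = -9  [g₀.pre * 2 - 9]
8. n4.depth = "ru"  ["ru"]
9. n2.mk = 26  [S.lim + 5]
10. n2.val = 13  [len(B.depth) + 11]
11. n2.ok = "ruw"  [B.depth ++ "w"]
12. n7.lim = -8  [b.lim * 3 - 17]
13. n8.idx = false  [terminal]
14. n7.mk = -2  [S.lim + 6]
15. n7.val = 3  [3]
16. n7.ok = "zu"  ["zu"]
17. n0.mk = 26  [S₂.mk + S₂.val + 25]
18. n0.val = -1  [-1]
19. n0.ok = "ruwx"  [S₁.ok ++ "x"]

26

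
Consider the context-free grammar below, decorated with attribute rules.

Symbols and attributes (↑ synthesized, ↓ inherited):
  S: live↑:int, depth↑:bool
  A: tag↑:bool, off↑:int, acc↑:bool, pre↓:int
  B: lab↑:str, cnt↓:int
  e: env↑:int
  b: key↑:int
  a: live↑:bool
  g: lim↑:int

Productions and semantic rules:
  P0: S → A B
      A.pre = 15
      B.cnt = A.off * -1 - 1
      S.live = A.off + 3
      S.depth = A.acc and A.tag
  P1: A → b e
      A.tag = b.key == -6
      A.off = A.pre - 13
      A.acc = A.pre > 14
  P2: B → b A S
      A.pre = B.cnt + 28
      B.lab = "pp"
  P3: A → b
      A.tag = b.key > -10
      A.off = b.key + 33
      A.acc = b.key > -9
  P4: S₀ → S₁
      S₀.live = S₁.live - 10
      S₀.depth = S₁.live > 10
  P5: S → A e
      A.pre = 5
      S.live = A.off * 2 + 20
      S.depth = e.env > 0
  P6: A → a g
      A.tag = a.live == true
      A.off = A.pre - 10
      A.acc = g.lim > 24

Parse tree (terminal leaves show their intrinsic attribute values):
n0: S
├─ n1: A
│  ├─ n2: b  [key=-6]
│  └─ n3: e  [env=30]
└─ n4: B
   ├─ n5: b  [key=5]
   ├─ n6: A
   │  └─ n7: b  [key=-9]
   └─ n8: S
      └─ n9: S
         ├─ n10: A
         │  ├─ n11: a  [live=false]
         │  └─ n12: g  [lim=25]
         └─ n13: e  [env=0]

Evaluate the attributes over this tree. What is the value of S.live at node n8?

1. n1.pre = 15  [15]
2. n2.key = -6  [terminal]
3. n3.env = 30  [terminal]
4. n1.tag = true  [b.key == -6]
5. n1.off = 2  [A.pre - 13]
6. n1.acc = true  [A.pre > 14]
7. n4.cnt = -3  [A.off * -1 - 1]
8. n5.key = 5  [terminal]
9. n6.pre = 25  [B.cnt + 28]
10. n7.key = -9  [terminal]
11. n6.tag = true  [b.key > -10]
12. n6.off = 24  [b.key + 33]
13. n6.acc = false  [b.key > -9]
14. n10.pre = 5  [5]
15. n11.live = false  [terminal]
16. n12.lim = 25  [terminal]
17. n10.tag = false  [a.live == true]
18. n10.off = -5  [A.pre - 10]
19. n10.acc = true  [g.lim > 24]
20. n13.env = 0  [terminal]
21. n9.live = 10  [A.off * 2 + 20]
22. n9.depth = false  [e.env > 0]
23. n8.live = 0  [S₁.live - 10]
24. n8.depth = false  [S₁.live > 10]
25. n4.lab = "pp"  ["pp"]
26. n0.live = 5  [A.off + 3]
27. n0.depth = true  [A.acc and A.tag]

0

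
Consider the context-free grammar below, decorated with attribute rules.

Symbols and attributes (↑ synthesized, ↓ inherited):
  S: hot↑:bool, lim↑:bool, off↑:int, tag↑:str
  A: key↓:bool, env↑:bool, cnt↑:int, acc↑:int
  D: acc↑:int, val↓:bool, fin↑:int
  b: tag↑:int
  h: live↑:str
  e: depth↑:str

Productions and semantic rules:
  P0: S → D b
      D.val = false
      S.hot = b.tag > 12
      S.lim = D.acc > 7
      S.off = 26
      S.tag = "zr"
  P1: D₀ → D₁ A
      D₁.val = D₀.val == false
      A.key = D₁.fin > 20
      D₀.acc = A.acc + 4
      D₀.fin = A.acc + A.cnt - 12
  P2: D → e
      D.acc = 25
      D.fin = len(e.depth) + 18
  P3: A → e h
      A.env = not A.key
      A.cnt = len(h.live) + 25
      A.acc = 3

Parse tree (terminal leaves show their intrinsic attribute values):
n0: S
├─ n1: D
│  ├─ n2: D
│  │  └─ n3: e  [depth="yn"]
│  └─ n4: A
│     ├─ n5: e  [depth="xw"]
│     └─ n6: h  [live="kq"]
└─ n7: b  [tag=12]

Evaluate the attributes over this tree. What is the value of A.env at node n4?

1. n1.val = false  [false]
2. n2.val = true  [D₀.val == false]
3. n3.depth = "yn"  [terminal]
4. n2.acc = 25  [25]
5. n2.fin = 20  [len(e.depth) + 18]
6. n4.key = false  [D₁.fin > 20]
7. n5.depth = "xw"  [terminal]
8. n6.live = "kq"  [terminal]
9. n4.env = true  [not A.key]
10. n4.cnt = 27  [len(h.live) + 25]
11. n4.acc = 3  [3]
12. n1.acc = 7  [A.acc + 4]
13. n1.fin = 18  [A.acc + A.cnt - 12]
14. n7.tag = 12  [terminal]
15. n0.hot = false  [b.tag > 12]
16. n0.lim = false  [D.acc > 7]
17. n0.off = 26  [26]
18. n0.tag = "zr"  ["zr"]

true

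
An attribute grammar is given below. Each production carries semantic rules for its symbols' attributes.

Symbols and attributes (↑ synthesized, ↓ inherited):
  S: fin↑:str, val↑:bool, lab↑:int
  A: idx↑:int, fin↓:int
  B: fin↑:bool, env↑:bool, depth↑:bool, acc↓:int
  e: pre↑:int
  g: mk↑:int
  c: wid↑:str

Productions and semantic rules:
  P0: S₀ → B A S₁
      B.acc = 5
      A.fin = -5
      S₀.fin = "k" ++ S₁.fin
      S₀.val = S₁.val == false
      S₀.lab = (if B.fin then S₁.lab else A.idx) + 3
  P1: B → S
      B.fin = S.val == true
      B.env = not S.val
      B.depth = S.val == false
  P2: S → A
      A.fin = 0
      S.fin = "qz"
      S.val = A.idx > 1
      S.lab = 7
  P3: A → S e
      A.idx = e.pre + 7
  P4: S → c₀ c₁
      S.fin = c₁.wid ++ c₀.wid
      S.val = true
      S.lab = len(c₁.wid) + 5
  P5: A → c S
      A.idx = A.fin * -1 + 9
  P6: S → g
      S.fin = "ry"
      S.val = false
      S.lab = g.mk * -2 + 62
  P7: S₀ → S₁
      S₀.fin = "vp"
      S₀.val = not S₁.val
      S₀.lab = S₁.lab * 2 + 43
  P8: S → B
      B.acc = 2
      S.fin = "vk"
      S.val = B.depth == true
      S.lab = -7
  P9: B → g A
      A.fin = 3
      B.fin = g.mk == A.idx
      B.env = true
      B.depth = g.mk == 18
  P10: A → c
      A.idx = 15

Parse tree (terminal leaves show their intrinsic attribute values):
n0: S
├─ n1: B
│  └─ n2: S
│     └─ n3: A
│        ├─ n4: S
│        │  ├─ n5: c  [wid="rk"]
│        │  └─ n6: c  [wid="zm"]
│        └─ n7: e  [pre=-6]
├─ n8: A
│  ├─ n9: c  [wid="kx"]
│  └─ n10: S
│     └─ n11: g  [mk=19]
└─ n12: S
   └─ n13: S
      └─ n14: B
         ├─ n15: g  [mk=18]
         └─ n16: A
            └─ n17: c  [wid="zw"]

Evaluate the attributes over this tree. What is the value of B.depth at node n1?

true

1. n1.acc = 5  [5]
2. n3.fin = 0  [0]
3. n5.wid = "rk"  [terminal]
4. n6.wid = "zm"  [terminal]
5. n4.fin = "zmrk"  [c₁.wid ++ c₀.wid]
6. n4.val = true  [true]
7. n4.lab = 7  [len(c₁.wid) + 5]
8. n7.pre = -6  [terminal]
9. n3.idx = 1  [e.pre + 7]
10. n2.fin = "qz"  ["qz"]
11. n2.val = false  [A.idx > 1]
12. n2.lab = 7  [7]
13. n1.fin = false  [S.val == true]
14. n1.env = true  [not S.val]
15. n1.depth = true  [S.val == false]
16. n8.fin = -5  [-5]
17. n9.wid = "kx"  [terminal]
18. n11.mk = 19  [terminal]
19. n10.fin = "ry"  ["ry"]
20. n10.val = false  [false]
21. n10.lab = 24  [g.mk * -2 + 62]
22. n8.idx = 14  [A.fin * -1 + 9]
23. n14.acc = 2  [2]
24. n15.mk = 18  [terminal]
25. n16.fin = 3  [3]
26. n17.wid = "zw"  [terminal]
27. n16.idx = 15  [15]
28. n14.fin = false  [g.mk == A.idx]
29. n14.env = true  [true]
30. n14.depth = true  [g.mk == 18]
31. n13.fin = "vk"  ["vk"]
32. n13.val = true  [B.depth == true]
33. n13.lab = -7  [-7]
34. n12.fin = "vp"  ["vp"]
35. n12.val = false  [not S₁.val]
36. n12.lab = 29  [S₁.lab * 2 + 43]
37. n0.fin = "kvp"  ["k" ++ S₁.fin]
38. n0.val = true  [S₁.val == false]
39. n0.lab = 17  [(if B.fin then S₁.lab else A.idx) + 3]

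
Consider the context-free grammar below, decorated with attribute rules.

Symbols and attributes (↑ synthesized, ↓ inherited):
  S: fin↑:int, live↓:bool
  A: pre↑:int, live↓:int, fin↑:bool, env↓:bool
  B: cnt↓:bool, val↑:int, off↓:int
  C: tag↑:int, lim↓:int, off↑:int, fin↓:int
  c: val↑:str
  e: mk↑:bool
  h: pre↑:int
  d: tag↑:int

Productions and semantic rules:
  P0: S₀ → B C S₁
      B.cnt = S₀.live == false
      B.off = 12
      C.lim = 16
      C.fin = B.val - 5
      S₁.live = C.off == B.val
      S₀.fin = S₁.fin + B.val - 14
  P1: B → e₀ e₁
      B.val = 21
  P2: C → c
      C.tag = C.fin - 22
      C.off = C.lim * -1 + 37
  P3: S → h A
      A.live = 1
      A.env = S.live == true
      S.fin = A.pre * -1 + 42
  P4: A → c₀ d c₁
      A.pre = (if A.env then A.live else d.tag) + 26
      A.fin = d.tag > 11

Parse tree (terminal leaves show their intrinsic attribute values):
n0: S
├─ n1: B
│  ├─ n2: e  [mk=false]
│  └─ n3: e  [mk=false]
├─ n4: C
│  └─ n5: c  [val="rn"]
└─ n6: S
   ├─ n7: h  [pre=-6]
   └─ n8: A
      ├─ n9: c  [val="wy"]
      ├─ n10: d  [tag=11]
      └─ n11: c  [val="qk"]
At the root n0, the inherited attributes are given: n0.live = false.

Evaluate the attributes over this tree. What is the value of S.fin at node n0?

22

1. n0.live = false  [given at root]
2. n1.cnt = true  [S₀.live == false]
3. n1.off = 12  [12]
4. n2.mk = false  [terminal]
5. n3.mk = false  [terminal]
6. n1.val = 21  [21]
7. n4.lim = 16  [16]
8. n4.fin = 16  [B.val - 5]
9. n5.val = "rn"  [terminal]
10. n4.tag = -6  [C.fin - 22]
11. n4.off = 21  [C.lim * -1 + 37]
12. n6.live = true  [C.off == B.val]
13. n7.pre = -6  [terminal]
14. n8.live = 1  [1]
15. n8.env = true  [S.live == true]
16. n9.val = "wy"  [terminal]
17. n10.tag = 11  [terminal]
18. n11.val = "qk"  [terminal]
19. n8.pre = 27  [(if A.env then A.live else d.tag) + 26]
20. n8.fin = false  [d.tag > 11]
21. n6.fin = 15  [A.pre * -1 + 42]
22. n0.fin = 22  [S₁.fin + B.val - 14]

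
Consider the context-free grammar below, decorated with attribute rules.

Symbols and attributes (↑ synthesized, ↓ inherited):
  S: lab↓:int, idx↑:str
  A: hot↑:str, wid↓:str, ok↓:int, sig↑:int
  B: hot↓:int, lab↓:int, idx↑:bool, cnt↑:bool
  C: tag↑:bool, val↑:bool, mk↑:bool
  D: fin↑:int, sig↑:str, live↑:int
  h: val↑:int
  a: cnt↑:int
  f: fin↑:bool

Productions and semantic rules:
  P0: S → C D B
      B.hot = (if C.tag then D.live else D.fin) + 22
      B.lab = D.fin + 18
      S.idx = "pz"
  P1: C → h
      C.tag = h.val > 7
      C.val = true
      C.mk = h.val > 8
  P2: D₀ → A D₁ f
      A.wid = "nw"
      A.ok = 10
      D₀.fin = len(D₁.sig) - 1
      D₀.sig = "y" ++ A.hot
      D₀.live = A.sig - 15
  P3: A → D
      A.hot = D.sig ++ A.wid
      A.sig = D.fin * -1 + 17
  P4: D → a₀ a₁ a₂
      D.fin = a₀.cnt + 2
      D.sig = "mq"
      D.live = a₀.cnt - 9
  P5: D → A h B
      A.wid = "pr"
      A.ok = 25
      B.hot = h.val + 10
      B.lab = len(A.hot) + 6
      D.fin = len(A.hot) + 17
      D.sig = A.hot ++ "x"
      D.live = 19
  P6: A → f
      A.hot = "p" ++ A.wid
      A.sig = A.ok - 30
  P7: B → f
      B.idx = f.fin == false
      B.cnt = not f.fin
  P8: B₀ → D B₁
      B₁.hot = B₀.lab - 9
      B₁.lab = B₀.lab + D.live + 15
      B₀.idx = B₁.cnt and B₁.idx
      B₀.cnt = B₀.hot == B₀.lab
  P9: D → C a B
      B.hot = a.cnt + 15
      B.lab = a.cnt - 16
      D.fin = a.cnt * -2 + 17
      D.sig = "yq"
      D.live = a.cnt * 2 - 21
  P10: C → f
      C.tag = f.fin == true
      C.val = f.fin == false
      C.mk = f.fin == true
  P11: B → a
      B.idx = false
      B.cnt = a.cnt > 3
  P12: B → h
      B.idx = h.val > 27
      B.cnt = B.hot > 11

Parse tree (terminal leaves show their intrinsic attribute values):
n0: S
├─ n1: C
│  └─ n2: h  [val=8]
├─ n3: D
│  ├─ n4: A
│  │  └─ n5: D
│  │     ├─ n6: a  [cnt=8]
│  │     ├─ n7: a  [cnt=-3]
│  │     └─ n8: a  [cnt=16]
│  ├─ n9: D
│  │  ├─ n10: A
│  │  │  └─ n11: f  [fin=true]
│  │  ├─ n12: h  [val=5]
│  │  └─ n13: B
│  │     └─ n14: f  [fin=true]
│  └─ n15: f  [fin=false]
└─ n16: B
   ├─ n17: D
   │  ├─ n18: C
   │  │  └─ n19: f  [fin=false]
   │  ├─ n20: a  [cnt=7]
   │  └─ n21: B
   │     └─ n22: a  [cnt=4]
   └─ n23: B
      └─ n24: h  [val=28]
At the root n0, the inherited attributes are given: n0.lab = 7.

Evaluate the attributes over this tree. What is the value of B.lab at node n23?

1. n0.lab = 7  [given at root]
2. n2.val = 8  [terminal]
3. n1.tag = true  [h.val > 7]
4. n1.val = true  [true]
5. n1.mk = false  [h.val > 8]
6. n4.wid = "nw"  ["nw"]
7. n4.ok = 10  [10]
8. n6.cnt = 8  [terminal]
9. n7.cnt = -3  [terminal]
10. n8.cnt = 16  [terminal]
11. n5.fin = 10  [a₀.cnt + 2]
12. n5.sig = "mq"  ["mq"]
13. n5.live = -1  [a₀.cnt - 9]
14. n4.hot = "mqnw"  [D.sig ++ A.wid]
15. n4.sig = 7  [D.fin * -1 + 17]
16. n10.wid = "pr"  ["pr"]
17. n10.ok = 25  [25]
18. n11.fin = true  [terminal]
19. n10.hot = "ppr"  ["p" ++ A.wid]
20. n10.sig = -5  [A.ok - 30]
21. n12.val = 5  [terminal]
22. n13.hot = 15  [h.val + 10]
23. n13.lab = 9  [len(A.hot) + 6]
24. n14.fin = true  [terminal]
25. n13.idx = false  [f.fin == false]
26. n13.cnt = false  [not f.fin]
27. n9.fin = 20  [len(A.hot) + 17]
28. n9.sig = "pprx"  [A.hot ++ "x"]
29. n9.live = 19  [19]
30. n15.fin = false  [terminal]
31. n3.fin = 3  [len(D₁.sig) - 1]
32. n3.sig = "ymqnw"  ["y" ++ A.hot]
33. n3.live = -8  [A.sig - 15]
34. n16.hot = 14  [(if C.tag then D.live else D.fin) + 22]
35. n16.lab = 21  [D.fin + 18]
36. n19.fin = false  [terminal]
37. n18.tag = false  [f.fin == true]
38. n18.val = true  [f.fin == false]
39. n18.mk = false  [f.fin == true]
40. n20.cnt = 7  [terminal]
41. n21.hot = 22  [a.cnt + 15]
42. n21.lab = -9  [a.cnt - 16]
43. n22.cnt = 4  [terminal]
44. n21.idx = false  [false]
45. n21.cnt = true  [a.cnt > 3]
46. n17.fin = 3  [a.cnt * -2 + 17]
47. n17.sig = "yq"  ["yq"]
48. n17.live = -7  [a.cnt * 2 - 21]
49. n23.hot = 12  [B₀.lab - 9]
50. n23.lab = 29  [B₀.lab + D.live + 15]
51. n24.val = 28  [terminal]
52. n23.idx = true  [h.val > 27]
53. n23.cnt = true  [B.hot > 11]
54. n16.idx = true  [B₁.cnt and B₁.idx]
55. n16.cnt = false  [B₀.hot == B₀.lab]
56. n0.idx = "pz"  ["pz"]

29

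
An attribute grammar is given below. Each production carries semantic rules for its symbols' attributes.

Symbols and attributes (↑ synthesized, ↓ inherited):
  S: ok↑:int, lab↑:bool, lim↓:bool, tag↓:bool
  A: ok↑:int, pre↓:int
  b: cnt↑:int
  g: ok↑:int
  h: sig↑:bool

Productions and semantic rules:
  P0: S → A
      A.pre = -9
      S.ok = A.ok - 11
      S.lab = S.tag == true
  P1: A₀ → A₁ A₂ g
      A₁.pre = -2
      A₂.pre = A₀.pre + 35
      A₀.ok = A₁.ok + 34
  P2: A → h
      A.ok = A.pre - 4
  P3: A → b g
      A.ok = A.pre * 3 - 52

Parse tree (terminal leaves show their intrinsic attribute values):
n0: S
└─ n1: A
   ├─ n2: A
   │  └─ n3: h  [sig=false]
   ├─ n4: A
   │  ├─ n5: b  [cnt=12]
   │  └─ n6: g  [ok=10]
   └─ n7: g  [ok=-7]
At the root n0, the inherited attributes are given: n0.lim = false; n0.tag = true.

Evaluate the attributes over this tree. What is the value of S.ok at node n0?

1. n0.lim = false  [given at root]
2. n0.tag = true  [given at root]
3. n1.pre = -9  [-9]
4. n2.pre = -2  [-2]
5. n3.sig = false  [terminal]
6. n2.ok = -6  [A.pre - 4]
7. n4.pre = 26  [A₀.pre + 35]
8. n5.cnt = 12  [terminal]
9. n6.ok = 10  [terminal]
10. n4.ok = 26  [A.pre * 3 - 52]
11. n7.ok = -7  [terminal]
12. n1.ok = 28  [A₁.ok + 34]
13. n0.ok = 17  [A.ok - 11]
14. n0.lab = true  [S.tag == true]

17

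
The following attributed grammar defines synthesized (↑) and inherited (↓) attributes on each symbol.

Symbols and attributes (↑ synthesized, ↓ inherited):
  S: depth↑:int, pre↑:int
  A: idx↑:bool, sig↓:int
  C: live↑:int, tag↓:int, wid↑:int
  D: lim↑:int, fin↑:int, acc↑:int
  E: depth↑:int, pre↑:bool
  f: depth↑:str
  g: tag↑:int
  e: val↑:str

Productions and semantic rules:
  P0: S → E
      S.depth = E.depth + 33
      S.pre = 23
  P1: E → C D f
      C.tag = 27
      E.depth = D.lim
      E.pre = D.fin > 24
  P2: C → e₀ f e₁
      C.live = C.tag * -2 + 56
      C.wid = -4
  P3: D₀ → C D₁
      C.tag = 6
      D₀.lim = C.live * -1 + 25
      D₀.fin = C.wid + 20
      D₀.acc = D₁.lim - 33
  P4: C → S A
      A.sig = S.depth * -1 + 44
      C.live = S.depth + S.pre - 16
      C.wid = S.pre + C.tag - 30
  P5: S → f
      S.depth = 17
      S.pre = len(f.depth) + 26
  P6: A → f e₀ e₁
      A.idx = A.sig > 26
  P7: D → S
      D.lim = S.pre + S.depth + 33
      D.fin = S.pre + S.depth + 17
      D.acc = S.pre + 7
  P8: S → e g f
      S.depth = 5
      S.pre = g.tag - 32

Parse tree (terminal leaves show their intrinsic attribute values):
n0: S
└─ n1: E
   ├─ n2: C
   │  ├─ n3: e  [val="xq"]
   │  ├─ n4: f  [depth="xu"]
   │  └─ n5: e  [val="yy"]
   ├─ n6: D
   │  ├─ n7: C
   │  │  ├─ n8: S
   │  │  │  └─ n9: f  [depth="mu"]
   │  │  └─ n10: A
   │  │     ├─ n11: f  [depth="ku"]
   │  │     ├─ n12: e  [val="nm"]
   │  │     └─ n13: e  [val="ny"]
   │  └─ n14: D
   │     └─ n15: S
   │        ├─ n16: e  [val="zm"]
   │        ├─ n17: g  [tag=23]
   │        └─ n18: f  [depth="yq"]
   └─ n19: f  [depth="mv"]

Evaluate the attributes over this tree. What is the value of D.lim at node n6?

-4

1. n2.tag = 27  [27]
2. n3.val = "xq"  [terminal]
3. n4.depth = "xu"  [terminal]
4. n5.val = "yy"  [terminal]
5. n2.live = 2  [C.tag * -2 + 56]
6. n2.wid = -4  [-4]
7. n7.tag = 6  [6]
8. n9.depth = "mu"  [terminal]
9. n8.depth = 17  [17]
10. n8.pre = 28  [len(f.depth) + 26]
11. n10.sig = 27  [S.depth * -1 + 44]
12. n11.depth = "ku"  [terminal]
13. n12.val = "nm"  [terminal]
14. n13.val = "ny"  [terminal]
15. n10.idx = true  [A.sig > 26]
16. n7.live = 29  [S.depth + S.pre - 16]
17. n7.wid = 4  [S.pre + C.tag - 30]
18. n16.val = "zm"  [terminal]
19. n17.tag = 23  [terminal]
20. n18.depth = "yq"  [terminal]
21. n15.depth = 5  [5]
22. n15.pre = -9  [g.tag - 32]
23. n14.lim = 29  [S.pre + S.depth + 33]
24. n14.fin = 13  [S.pre + S.depth + 17]
25. n14.acc = -2  [S.pre + 7]
26. n6.lim = -4  [C.live * -1 + 25]
27. n6.fin = 24  [C.wid + 20]
28. n6.acc = -4  [D₁.lim - 33]
29. n19.depth = "mv"  [terminal]
30. n1.depth = -4  [D.lim]
31. n1.pre = false  [D.fin > 24]
32. n0.depth = 29  [E.depth + 33]
33. n0.pre = 23  [23]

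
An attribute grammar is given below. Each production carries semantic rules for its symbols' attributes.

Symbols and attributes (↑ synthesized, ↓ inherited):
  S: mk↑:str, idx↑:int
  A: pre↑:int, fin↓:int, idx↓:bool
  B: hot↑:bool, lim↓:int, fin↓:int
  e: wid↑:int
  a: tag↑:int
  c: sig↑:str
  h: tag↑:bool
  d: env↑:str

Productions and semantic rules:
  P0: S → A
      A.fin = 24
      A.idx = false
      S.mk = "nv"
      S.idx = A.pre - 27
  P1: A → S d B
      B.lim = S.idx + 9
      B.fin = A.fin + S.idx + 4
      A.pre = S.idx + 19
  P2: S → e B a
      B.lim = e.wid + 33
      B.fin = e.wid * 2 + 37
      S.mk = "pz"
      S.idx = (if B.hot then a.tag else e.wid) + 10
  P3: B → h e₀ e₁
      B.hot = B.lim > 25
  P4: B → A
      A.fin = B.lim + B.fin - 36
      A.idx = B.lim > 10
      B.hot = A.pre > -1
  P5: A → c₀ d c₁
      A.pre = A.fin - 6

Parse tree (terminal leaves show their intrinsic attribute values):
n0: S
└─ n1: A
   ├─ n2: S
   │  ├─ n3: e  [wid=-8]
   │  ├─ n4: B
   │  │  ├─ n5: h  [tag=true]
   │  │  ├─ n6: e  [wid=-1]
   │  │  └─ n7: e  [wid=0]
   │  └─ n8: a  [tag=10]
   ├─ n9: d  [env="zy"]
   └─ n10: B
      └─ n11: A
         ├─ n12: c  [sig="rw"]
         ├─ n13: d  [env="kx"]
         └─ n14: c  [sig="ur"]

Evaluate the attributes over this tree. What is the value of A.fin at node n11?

1. n1.fin = 24  [24]
2. n1.idx = false  [false]
3. n3.wid = -8  [terminal]
4. n4.lim = 25  [e.wid + 33]
5. n4.fin = 21  [e.wid * 2 + 37]
6. n5.tag = true  [terminal]
7. n6.wid = -1  [terminal]
8. n7.wid = 0  [terminal]
9. n4.hot = false  [B.lim > 25]
10. n8.tag = 10  [terminal]
11. n2.mk = "pz"  ["pz"]
12. n2.idx = 2  [(if B.hot then a.tag else e.wid) + 10]
13. n9.env = "zy"  [terminal]
14. n10.lim = 11  [S.idx + 9]
15. n10.fin = 30  [A.fin + S.idx + 4]
16. n11.fin = 5  [B.lim + B.fin - 36]
17. n11.idx = true  [B.lim > 10]
18. n12.sig = "rw"  [terminal]
19. n13.env = "kx"  [terminal]
20. n14.sig = "ur"  [terminal]
21. n11.pre = -1  [A.fin - 6]
22. n10.hot = false  [A.pre > -1]
23. n1.pre = 21  [S.idx + 19]
24. n0.mk = "nv"  ["nv"]
25. n0.idx = -6  [A.pre - 27]

5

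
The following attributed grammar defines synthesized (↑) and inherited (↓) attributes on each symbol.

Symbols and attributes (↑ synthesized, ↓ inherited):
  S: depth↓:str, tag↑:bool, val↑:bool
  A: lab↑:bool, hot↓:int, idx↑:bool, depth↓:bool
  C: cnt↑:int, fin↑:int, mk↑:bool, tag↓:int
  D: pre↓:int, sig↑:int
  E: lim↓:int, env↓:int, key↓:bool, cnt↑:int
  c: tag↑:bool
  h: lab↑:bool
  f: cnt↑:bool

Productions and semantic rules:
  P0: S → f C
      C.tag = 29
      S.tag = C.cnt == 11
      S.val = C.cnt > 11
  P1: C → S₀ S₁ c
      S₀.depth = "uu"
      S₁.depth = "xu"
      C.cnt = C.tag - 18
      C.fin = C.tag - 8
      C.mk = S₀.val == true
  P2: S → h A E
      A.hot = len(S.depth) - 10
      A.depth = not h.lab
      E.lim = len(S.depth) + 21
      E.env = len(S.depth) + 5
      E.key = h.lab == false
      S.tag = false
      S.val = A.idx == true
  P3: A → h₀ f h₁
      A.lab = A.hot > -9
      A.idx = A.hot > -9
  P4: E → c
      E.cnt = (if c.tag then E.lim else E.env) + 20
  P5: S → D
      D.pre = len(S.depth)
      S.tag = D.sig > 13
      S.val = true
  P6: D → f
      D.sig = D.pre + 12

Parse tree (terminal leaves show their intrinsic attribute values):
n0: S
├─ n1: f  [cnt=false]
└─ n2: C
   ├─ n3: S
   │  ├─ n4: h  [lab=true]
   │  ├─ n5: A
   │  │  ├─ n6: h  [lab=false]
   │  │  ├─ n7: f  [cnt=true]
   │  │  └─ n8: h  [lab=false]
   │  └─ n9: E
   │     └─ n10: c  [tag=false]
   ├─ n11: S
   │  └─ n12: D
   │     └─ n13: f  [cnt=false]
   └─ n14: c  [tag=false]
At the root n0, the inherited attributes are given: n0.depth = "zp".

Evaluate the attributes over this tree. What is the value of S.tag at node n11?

true

1. n0.depth = "zp"  [given at root]
2. n1.cnt = false  [terminal]
3. n2.tag = 29  [29]
4. n3.depth = "uu"  ["uu"]
5. n4.lab = true  [terminal]
6. n5.hot = -8  [len(S.depth) - 10]
7. n5.depth = false  [not h.lab]
8. n6.lab = false  [terminal]
9. n7.cnt = true  [terminal]
10. n8.lab = false  [terminal]
11. n5.lab = true  [A.hot > -9]
12. n5.idx = true  [A.hot > -9]
13. n9.lim = 23  [len(S.depth) + 21]
14. n9.env = 7  [len(S.depth) + 5]
15. n9.key = false  [h.lab == false]
16. n10.tag = false  [terminal]
17. n9.cnt = 27  [(if c.tag then E.lim else E.env) + 20]
18. n3.tag = false  [false]
19. n3.val = true  [A.idx == true]
20. n11.depth = "xu"  ["xu"]
21. n12.pre = 2  [len(S.depth)]
22. n13.cnt = false  [terminal]
23. n12.sig = 14  [D.pre + 12]
24. n11.tag = true  [D.sig > 13]
25. n11.val = true  [true]
26. n14.tag = false  [terminal]
27. n2.cnt = 11  [C.tag - 18]
28. n2.fin = 21  [C.tag - 8]
29. n2.mk = true  [S₀.val == true]
30. n0.tag = true  [C.cnt == 11]
31. n0.val = false  [C.cnt > 11]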